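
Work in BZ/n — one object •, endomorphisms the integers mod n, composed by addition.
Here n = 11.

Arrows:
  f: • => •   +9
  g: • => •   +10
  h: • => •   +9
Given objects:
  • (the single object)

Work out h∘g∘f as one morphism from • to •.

  0 +9≡9 +10≡8 +9≡6  (mod 11)
composite: +6

Answer: +6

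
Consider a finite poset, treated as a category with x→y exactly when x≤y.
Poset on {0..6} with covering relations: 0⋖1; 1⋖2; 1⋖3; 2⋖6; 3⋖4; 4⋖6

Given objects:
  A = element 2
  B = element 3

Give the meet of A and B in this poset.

Common predecessors of 2,3: {0,1}
  0 ≤ 1
  1 ≤ 1
glb = 1

Answer: A∧B = 1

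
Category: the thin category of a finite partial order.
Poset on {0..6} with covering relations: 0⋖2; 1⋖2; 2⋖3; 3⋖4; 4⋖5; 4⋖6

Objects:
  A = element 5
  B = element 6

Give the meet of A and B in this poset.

Answer: A∧B = 4

Trace:
Common predecessors of 5,6: {0,1,2,3,4}
  0 <= 4
  1 <= 4
  2 <= 4
  3 <= 4
  4 <= 4
glb = 4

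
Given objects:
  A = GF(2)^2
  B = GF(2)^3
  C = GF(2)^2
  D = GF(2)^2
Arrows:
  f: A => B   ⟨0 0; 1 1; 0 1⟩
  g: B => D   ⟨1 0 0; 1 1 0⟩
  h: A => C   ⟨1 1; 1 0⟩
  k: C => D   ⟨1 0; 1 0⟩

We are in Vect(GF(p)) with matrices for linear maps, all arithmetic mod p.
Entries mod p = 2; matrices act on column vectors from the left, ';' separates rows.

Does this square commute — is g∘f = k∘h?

Answer: DOES NOT COMMUTE

Work:
1) trace f;g:
  e0=⟨1,0⟩ f=>⟨0,1,0⟩ g=>⟨0,1⟩
  e1=⟨0,1⟩ f=>⟨0,1,1⟩ g=>⟨0,1⟩
  composite₁ = ⟨0 0; 1 1⟩
2) trace h;k:
  e0=⟨1,0⟩ h=>⟨1,1⟩ k=>⟨1,1⟩
  e1=⟨0,1⟩ h=>⟨1,0⟩ k=>⟨1,1⟩
  composite₂ = ⟨1 1; 1 1⟩
Equal? differ; not commutative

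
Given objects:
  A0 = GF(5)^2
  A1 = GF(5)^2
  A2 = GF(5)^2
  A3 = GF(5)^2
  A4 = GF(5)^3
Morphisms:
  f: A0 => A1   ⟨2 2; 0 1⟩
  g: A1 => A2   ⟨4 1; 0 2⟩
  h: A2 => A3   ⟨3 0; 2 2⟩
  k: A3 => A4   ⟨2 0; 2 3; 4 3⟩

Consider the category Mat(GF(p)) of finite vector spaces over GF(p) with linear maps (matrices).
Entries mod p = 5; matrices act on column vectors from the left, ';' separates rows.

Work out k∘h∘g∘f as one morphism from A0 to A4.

  e0=⟨1,0⟩ f=>⟨2,0⟩ g=>⟨3,0⟩ h=>⟨4,1⟩ k=>⟨3,1,4⟩
  e1=⟨0,1⟩ f=>⟨2,1⟩ g=>⟨4,2⟩ h=>⟨2,2⟩ k=>⟨4,0,4⟩
result: ⟨3 4; 1 0; 4 4⟩

Answer: ⟨3 4; 1 0; 4 4⟩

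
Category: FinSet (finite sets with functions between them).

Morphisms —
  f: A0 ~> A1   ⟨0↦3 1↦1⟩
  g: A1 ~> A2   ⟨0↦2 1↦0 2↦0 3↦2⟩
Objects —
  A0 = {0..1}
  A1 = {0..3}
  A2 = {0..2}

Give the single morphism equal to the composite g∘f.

Answer: ⟨0↦2 1↦0⟩

Trace:
  0 f~>3 g~>2
  1 f~>1 g~>0
⟦path⟧: ⟨0↦2 1↦0⟩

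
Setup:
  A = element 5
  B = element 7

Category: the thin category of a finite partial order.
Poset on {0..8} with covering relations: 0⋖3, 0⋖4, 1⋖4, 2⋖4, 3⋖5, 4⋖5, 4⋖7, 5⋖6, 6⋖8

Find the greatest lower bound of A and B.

Answer: A∧B = 4

Work:
Lower bounds of A=5 and B=7: {0,1,2,4}
  0 <= 4
  1 <= 4
  2 <= 4
  4 <= 4
glb = 4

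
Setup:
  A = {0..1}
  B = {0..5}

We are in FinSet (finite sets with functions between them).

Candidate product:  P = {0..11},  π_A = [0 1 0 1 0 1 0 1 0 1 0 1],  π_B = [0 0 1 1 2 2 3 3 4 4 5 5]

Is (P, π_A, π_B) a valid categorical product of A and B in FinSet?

Answer: VALID PRODUCT

Derivation:
|A|·|B| = 2·6 = 12;  |P| = 12
Check the pairing map k ↦ (π_A(k), π_B(k)):
  0 ↦ (0,0)
  1 ↦ (1,0)
  2 ↦ (0,1)
  3 ↦ (1,1)
  4 ↦ (0,2)
  5 ↦ (1,2)
  6 ↦ (0,3)
  7 ↦ (1,3)
  8 ↦ (0,4)
  9 ↦ (1,4)
  10 ↦ (0,5)
  11 ↦ (1,5)
distinct pairs in image: 12 / 12 needed
  → bijection onto A×B; projections well-typed.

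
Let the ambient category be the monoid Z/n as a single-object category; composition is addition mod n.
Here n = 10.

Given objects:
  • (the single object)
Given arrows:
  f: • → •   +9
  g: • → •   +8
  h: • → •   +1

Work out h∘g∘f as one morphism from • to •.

  0 +9≡9 +8≡7 +1≡8  (mod 10)
⟦path⟧: +8

Answer: +8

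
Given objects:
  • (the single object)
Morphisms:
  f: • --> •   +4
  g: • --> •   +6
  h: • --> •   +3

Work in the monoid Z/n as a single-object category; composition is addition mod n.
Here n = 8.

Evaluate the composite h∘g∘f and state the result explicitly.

  0 +4≡4 +6≡2 +3≡5  (mod 8)
composite: +5

Answer: +5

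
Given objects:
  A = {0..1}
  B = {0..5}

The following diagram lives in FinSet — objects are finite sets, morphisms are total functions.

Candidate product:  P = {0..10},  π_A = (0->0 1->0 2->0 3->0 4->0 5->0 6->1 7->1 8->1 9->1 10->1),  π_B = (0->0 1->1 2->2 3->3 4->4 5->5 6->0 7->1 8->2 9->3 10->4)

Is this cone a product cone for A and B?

|A|·|B| = 2·6 = 12;  |P| = 11
  → cardinalities differ; no bijection possible.

Answer: NOT A VALID PRODUCT — |P|=11 ≠ |A|·|B|=12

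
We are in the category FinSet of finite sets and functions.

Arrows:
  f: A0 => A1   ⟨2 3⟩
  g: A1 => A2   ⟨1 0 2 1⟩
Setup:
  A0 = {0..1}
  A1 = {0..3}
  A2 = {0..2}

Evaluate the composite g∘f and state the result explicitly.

  0 f=>2 g=>2
  1 f=>3 g=>1
composite: ⟨2 1⟩

Answer: ⟨2 1⟩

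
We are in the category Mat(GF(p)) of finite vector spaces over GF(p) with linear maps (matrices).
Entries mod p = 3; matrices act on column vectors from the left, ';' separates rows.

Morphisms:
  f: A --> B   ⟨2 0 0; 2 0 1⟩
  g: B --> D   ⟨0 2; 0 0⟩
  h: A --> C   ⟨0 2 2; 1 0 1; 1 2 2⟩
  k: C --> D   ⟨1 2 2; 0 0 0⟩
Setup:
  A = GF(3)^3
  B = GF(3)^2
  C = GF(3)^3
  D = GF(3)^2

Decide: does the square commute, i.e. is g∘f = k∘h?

Answer: COMMUTES

Work:
Path 1 = f;g:
  e0=[1,0,0] f-->[2,2] g-->[1,0]
  e1=[0,1,0] f-->[0,0] g-->[0,0]
  e2=[0,0,1] f-->[0,1] g-->[2,0]
  result₁ = ⟨1 0 2; 0 0 0⟩
Path 2 = h;k:
  e0=[1,0,0] h-->[0,1,1] k-->[1,0]
  e1=[0,1,0] h-->[2,0,2] k-->[0,0]
  e2=[0,0,1] h-->[2,1,2] k-->[2,0]
  result₂ = ⟨1 0 2; 0 0 0⟩
Equal? equal; square commutes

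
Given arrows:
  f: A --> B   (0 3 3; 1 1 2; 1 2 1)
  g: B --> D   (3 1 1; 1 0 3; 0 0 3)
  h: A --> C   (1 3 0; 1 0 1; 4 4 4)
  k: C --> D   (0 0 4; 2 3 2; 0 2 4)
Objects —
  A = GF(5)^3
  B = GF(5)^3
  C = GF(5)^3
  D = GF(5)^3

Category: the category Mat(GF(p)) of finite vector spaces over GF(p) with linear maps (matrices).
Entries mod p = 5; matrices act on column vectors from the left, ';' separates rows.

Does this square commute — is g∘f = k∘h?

Path 1 = f;g:
  e0=(1,0,0) f-->(0,1,1) g-->(2,3,3)
  e1=(0,1,0) f-->(3,1,2) g-->(2,4,1)
  e2=(0,0,1) f-->(3,2,1) g-->(2,1,3)
  ⟦path⟧₁ = (2 2 2; 3 4 1; 3 1 3)
Path 2 = h;k:
  e0=(1,0,0) h-->(1,1,4) k-->(1,3,3)
  e1=(0,1,0) h-->(3,0,4) k-->(1,4,1)
  e2=(0,0,1) h-->(0,1,4) k-->(1,1,3)
  ⟦path⟧₂ = (1 1 1; 3 4 1; 3 1 3)
Equal? differ; not commutative

Answer: DOES NOT COMMUTE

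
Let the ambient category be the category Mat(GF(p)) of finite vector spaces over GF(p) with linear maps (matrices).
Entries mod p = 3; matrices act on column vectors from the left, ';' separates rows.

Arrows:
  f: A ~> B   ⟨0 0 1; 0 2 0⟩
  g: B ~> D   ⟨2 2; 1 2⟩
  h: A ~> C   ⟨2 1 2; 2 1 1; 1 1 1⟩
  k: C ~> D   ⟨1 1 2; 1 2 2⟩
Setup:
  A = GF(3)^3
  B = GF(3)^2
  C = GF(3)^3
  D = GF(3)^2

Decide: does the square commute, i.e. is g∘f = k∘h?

Answer: DOES NOT COMMUTE

Trace:
1) trace f;g:
  e0=⟨1,0,0⟩ f~>⟨0,0⟩ g~>⟨0,0⟩
  e1=⟨0,1,0⟩ f~>⟨0,2⟩ g~>⟨1,1⟩
  e2=⟨0,0,1⟩ f~>⟨1,0⟩ g~>⟨2,1⟩
  result₁ = ⟨0 1 2; 0 1 1⟩
2) trace h;k:
  e0=⟨1,0,0⟩ h~>⟨2,2,1⟩ k~>⟨0,2⟩
  e1=⟨0,1,0⟩ h~>⟨1,1,1⟩ k~>⟨1,2⟩
  e2=⟨0,0,1⟩ h~>⟨2,1,1⟩ k~>⟨2,0⟩
  result₂ = ⟨0 1 2; 2 2 0⟩
Equal? differ; not commutative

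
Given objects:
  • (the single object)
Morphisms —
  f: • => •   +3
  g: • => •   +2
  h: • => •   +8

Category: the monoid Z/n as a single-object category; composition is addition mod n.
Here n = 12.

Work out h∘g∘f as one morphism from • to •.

Answer: +1

Trace:
  0 +3≡3 +2≡5 +8≡1  (mod 12)
result: +1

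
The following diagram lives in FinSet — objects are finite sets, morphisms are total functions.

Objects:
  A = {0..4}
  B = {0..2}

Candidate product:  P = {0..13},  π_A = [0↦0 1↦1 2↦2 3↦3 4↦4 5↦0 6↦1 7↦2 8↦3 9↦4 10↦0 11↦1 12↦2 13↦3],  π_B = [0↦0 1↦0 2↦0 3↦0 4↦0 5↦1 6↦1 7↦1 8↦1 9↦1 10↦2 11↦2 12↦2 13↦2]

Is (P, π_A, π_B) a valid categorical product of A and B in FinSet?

Answer: NOT A VALID PRODUCT — |P|=14 ≠ |A|·|B|=15

Trace:
|A|·|B| = 5·3 = 15;  |P| = 14
  → cardinalities differ; no bijection possible.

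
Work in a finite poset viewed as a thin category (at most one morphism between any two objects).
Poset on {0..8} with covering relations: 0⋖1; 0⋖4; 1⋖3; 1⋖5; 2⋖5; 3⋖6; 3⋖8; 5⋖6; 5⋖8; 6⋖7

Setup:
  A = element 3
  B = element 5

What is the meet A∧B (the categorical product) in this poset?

Answer: A∧B = 1

Work:
{x : x≤A ∧ x≤B} = {0,1}  (A=3, B=5)
  0 ≤ 1
  1 ≤ 1
glb = 1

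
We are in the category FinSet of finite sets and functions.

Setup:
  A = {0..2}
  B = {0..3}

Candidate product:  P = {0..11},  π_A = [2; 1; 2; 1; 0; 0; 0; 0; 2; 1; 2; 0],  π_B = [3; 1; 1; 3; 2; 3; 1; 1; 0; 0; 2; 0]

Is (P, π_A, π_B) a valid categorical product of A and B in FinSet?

Answer: NOT A VALID PRODUCT — duplicate pair at indices 7,6

Trace:
|A|·|B| = 3·4 = 12;  |P| = 12
Check the pairing map k ↦ (π_A(k), π_B(k)):
  0 -> (2,3)
  1 -> (1,1)
  2 -> (2,1)
  3 -> (1,3)
  4 -> (0,2)
  5 -> (0,3)
  6 -> (0,1)
  7 -> (0,1)  ✗ repeats pair of k=6
  8 -> (2,0)
  9 -> (1,0)
  10 -> (2,2)
  11 -> (0,0)
distinct pairs in image: 11 / 12 needed
  → (0,1) hit at k=6 and k=7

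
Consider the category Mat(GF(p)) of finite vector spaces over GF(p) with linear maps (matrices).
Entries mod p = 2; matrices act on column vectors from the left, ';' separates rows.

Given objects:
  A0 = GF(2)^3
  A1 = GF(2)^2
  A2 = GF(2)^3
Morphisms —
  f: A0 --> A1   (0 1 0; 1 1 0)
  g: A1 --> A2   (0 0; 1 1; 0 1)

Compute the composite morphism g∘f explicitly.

  e0=[1,0,0] f-->[0,1] g-->[0,1,1]
  e1=[0,1,0] f-->[1,1] g-->[0,0,1]
  e2=[0,0,1] f-->[0,0] g-->[0,0,0]
⟦path⟧: (0 0 0; 1 0 0; 1 1 0)

Answer: (0 0 0; 1 0 0; 1 1 0)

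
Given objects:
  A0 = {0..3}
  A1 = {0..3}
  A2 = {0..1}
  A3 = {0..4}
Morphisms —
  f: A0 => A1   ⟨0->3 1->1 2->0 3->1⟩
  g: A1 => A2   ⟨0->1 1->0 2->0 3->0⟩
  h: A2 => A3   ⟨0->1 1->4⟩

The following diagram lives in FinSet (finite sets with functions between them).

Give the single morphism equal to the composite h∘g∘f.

  0 f=>3 g=>0 h=>1
  1 f=>1 g=>0 h=>1
  2 f=>0 g=>1 h=>4
  3 f=>1 g=>0 h=>1
result: ⟨0->1 1->1 2->4 3->1⟩

Answer: ⟨0->1 1->1 2->4 3->1⟩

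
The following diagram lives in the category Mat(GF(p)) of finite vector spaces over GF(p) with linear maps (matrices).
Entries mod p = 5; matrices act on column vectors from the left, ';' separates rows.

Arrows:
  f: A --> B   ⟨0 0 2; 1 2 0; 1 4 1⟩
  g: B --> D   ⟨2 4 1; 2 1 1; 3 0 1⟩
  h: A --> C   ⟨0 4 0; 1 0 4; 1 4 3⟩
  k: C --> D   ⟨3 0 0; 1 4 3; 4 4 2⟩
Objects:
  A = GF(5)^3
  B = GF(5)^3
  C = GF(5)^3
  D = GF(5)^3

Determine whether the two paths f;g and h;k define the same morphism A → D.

Answer: COMMUTES

Work:
1) trace f;g:
  e0=⟨1,0,0⟩ f-->⟨0,1,1⟩ g-->⟨0,2,1⟩
  e1=⟨0,1,0⟩ f-->⟨0,2,4⟩ g-->⟨2,1,4⟩
  e2=⟨0,0,1⟩ f-->⟨2,0,1⟩ g-->⟨0,0,2⟩
  composite₁ = ⟨0 2 0; 2 1 0; 1 4 2⟩
2) trace h;k:
  e0=⟨1,0,0⟩ h-->⟨0,1,1⟩ k-->⟨0,2,1⟩
  e1=⟨0,1,0⟩ h-->⟨4,0,4⟩ k-->⟨2,1,4⟩
  e2=⟨0,0,1⟩ h-->⟨0,4,3⟩ k-->⟨0,0,2⟩
  composite₂ = ⟨0 2 0; 2 1 0; 1 4 2⟩
Equal? same morphism ✓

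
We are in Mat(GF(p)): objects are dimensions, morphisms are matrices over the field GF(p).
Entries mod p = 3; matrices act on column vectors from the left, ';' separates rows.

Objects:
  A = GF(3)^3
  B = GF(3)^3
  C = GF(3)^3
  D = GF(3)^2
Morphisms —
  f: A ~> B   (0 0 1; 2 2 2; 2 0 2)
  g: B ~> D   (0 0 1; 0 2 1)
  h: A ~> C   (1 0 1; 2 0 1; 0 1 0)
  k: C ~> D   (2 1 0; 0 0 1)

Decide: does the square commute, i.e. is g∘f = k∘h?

Answer: DOES NOT COMMUTE

Work:
Along f;g (path 1):
  e0=⟨1,0,0⟩ f~>⟨0,2,2⟩ g~>⟨2,0⟩
  e1=⟨0,1,0⟩ f~>⟨0,2,0⟩ g~>⟨0,1⟩
  e2=⟨0,0,1⟩ f~>⟨1,2,2⟩ g~>⟨2,0⟩
  composite₁ = (2 0 2; 0 1 0)
Along h;k (path 2):
  e0=⟨1,0,0⟩ h~>⟨1,2,0⟩ k~>⟨1,0⟩
  e1=⟨0,1,0⟩ h~>⟨0,0,1⟩ k~>⟨0,1⟩
  e2=⟨0,0,1⟩ h~>⟨1,1,0⟩ k~>⟨0,0⟩
  composite₂ = (1 0 0; 0 1 0)
Equal? distinct morphisms ✗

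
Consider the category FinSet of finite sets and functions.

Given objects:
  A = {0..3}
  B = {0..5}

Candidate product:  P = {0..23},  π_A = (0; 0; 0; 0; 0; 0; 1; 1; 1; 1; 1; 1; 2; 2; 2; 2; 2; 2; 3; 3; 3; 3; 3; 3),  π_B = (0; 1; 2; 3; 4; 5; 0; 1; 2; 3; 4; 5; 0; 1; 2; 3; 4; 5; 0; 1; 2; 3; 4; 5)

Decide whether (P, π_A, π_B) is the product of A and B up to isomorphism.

Answer: VALID PRODUCT

Trace:
|A|·|B| = 4·6 = 24;  |P| = 24
Check the pairing map k ↦ (π_A(k), π_B(k)):
  0 : (0,0)
  1 : (0,1)
  2 : (0,2)
  3 : (0,3)
  4 : (0,4)
  5 : (0,5)
  6 : (1,0)
  7 : (1,1)
  8 : (1,2)
  9 : (1,3)
  10 : (1,4)
  11 : (1,5)
  12 : (2,0)
  13 : (2,1)
  14 : (2,2)
  15 : (2,3)
  16 : (2,4)
  17 : (2,5)
  18 : (3,0)
  19 : (3,1)
  20 : (3,2)
  21 : (3,3)
  22 : (3,4)
  23 : (3,5)
distinct pairs in image: 24 / 24 needed
  → bijection onto A×B; projections well-typed.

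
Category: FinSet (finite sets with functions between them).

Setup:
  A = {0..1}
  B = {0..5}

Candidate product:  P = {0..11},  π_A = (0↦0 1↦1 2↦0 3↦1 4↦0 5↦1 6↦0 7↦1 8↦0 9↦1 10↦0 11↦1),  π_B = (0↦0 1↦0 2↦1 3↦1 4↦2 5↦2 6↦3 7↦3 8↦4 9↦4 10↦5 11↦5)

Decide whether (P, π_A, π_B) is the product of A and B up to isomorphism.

Answer: VALID PRODUCT

Trace:
|A|·|B| = 2·6 = 12;  |P| = 12
Check the pairing map k ↦ (π_A(k), π_B(k)):
  0 ↦ (0,0)
  1 ↦ (1,0)
  2 ↦ (0,1)
  3 ↦ (1,1)
  4 ↦ (0,2)
  5 ↦ (1,2)
  6 ↦ (0,3)
  7 ↦ (1,3)
  8 ↦ (0,4)
  9 ↦ (1,4)
  10 ↦ (0,5)
  11 ↦ (1,5)
distinct pairs in image: 12 / 12 needed
  → bijection onto A×B; projections well-typed.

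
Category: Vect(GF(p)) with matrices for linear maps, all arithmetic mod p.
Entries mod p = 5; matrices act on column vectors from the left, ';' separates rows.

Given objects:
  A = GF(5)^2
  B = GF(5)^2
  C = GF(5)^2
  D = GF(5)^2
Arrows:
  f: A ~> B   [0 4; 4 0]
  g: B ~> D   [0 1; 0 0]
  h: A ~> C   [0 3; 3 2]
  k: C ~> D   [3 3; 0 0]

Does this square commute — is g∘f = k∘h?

Answer: COMMUTES

Work:
1) trace f;g:
  e0=[1,0] f~>[0,4] g~>[4,0]
  e1=[0,1] f~>[4,0] g~>[0,0]
  composite₁ = [4 0; 0 0]
2) trace h;k:
  e0=[1,0] h~>[0,3] k~>[4,0]
  e1=[0,1] h~>[3,2] k~>[0,0]
  composite₂ = [4 0; 0 0]
Equal? equal; square commutes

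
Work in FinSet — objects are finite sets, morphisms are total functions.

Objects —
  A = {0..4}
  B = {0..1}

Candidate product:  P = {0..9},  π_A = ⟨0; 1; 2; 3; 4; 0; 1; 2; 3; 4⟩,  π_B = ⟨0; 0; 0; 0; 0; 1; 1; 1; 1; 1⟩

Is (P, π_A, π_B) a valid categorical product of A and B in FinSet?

|A|·|B| = 5·2 = 10;  |P| = 10
Check the pairing map k ↦ (π_A(k), π_B(k)):
  0 -> (0,0)
  1 -> (1,0)
  2 -> (2,0)
  3 -> (3,0)
  4 -> (4,0)
  5 -> (0,1)
  6 -> (1,1)
  7 -> (2,1)
  8 -> (3,1)
  9 -> (4,1)
distinct pairs in image: 10 / 10 needed
  → bijection onto A×B; projections well-typed.

Answer: VALID PRODUCT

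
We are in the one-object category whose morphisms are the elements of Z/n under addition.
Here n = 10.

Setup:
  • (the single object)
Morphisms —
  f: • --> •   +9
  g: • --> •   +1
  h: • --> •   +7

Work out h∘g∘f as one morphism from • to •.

  0 +9≡9 +1≡0 +7≡7  (mod 10)
⟦path⟧: +7

Answer: +7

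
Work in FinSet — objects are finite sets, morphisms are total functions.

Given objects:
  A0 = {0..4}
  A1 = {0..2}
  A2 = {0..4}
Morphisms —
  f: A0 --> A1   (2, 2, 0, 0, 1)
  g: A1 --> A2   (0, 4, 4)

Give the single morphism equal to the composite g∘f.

Answer: (4, 4, 0, 0, 4)

Derivation:
  0 f-->2 g-->4
  1 f-->2 g-->4
  2 f-->0 g-->0
  3 f-->0 g-->0
  4 f-->1 g-->4
⟦path⟧: (4, 4, 0, 0, 4)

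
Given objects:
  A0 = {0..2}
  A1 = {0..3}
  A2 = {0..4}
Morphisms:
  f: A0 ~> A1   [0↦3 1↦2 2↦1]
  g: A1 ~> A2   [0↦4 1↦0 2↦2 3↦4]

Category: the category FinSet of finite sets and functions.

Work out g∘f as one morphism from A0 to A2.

  0 f~>3 g~>4
  1 f~>2 g~>2
  2 f~>1 g~>0
result: [0↦4 1↦2 2↦0]

Answer: [0↦4 1↦2 2↦0]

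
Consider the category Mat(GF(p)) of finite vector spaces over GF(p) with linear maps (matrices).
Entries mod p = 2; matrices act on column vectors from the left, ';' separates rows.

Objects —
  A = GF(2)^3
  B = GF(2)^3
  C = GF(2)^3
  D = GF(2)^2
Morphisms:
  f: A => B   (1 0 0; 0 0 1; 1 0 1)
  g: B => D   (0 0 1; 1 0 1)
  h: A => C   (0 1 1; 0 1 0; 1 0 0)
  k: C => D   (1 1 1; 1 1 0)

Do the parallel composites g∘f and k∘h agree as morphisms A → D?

Along f;g (path 1):
  e0=⟨1,0,0⟩ f=>⟨1,0,1⟩ g=>⟨1,0⟩
  e1=⟨0,1,0⟩ f=>⟨0,0,0⟩ g=>⟨0,0⟩
  e2=⟨0,0,1⟩ f=>⟨0,1,1⟩ g=>⟨1,1⟩
  result₁ = (1 0 1; 0 0 1)
Along h;k (path 2):
  e0=⟨1,0,0⟩ h=>⟨0,0,1⟩ k=>⟨1,0⟩
  e1=⟨0,1,0⟩ h=>⟨1,1,0⟩ k=>⟨0,0⟩
  e2=⟨0,0,1⟩ h=>⟨1,0,0⟩ k=>⟨1,1⟩
  result₂ = (1 0 1; 0 0 1)
Equal? YES — commutes

Answer: COMMUTES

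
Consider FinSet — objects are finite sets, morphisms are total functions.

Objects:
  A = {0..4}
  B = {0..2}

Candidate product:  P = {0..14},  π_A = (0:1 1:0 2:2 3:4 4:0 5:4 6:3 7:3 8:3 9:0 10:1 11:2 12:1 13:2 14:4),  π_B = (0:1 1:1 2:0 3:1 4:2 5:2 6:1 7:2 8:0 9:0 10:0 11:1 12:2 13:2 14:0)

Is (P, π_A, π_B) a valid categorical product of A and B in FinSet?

|A|·|B| = 5·3 = 15;  |P| = 15
Check the pairing map k ↦ (π_A(k), π_B(k)):
  0 : (1,1)
  1 : (0,1)
  2 : (2,0)
  3 : (4,1)
  4 : (0,2)
  5 : (4,2)
  6 : (3,1)
  7 : (3,2)
  8 : (3,0)
  9 : (0,0)
  10 : (1,0)
  11 : (2,1)
  12 : (1,2)
  13 : (2,2)
  14 : (4,0)
distinct pairs in image: 15 / 15 needed
  → bijection onto A×B; projections well-typed.

Answer: VALID PRODUCT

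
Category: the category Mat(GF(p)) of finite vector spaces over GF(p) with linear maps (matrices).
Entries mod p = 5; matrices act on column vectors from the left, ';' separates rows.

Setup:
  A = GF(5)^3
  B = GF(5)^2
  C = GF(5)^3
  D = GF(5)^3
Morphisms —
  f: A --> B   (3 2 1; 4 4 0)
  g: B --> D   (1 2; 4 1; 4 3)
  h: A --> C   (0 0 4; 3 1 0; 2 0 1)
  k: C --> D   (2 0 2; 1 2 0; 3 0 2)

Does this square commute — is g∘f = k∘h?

Answer: DOES NOT COMMUTE

Derivation:
1) trace f;g:
  e0=⟨1,0,0⟩ f-->⟨3,4⟩ g-->⟨1,1,4⟩
  e1=⟨0,1,0⟩ f-->⟨2,4⟩ g-->⟨0,2,0⟩
  e2=⟨0,0,1⟩ f-->⟨1,0⟩ g-->⟨1,4,4⟩
  composite₁ = (1 0 1; 1 2 4; 4 0 4)
2) trace h;k:
  e0=⟨1,0,0⟩ h-->⟨0,3,2⟩ k-->⟨4,1,4⟩
  e1=⟨0,1,0⟩ h-->⟨0,1,0⟩ k-->⟨0,2,0⟩
  e2=⟨0,0,1⟩ h-->⟨4,0,1⟩ k-->⟨0,4,4⟩
  composite₂ = (4 0 0; 1 2 4; 4 0 4)
Equal? distinct morphisms ✗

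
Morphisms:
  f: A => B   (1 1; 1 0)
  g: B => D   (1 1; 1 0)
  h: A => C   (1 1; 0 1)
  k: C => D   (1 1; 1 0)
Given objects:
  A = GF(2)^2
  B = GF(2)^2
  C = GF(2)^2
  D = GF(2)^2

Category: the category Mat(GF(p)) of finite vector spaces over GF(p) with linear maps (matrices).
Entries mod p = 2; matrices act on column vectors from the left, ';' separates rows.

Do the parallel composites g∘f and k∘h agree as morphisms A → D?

Along f;g (path 1):
  e0=(1,0) f=>(1,1) g=>(0,1)
  e1=(0,1) f=>(1,0) g=>(1,1)
  result₁ = (0 1; 1 1)
Along h;k (path 2):
  e0=(1,0) h=>(1,0) k=>(1,1)
  e1=(0,1) h=>(1,1) k=>(0,1)
  result₂ = (1 0; 1 1)
Equal? NO — does not commute

Answer: DOES NOT COMMUTE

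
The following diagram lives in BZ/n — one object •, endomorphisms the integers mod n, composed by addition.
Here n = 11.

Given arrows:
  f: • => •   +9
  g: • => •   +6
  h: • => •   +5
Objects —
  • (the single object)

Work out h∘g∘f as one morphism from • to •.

  0 +9≡9 +6≡4 +5≡9  (mod 11)
result: +9

Answer: +9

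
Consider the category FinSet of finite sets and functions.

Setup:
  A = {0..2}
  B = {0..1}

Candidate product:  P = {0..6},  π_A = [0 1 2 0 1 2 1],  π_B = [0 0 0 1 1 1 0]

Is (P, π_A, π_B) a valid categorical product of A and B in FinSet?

|A|·|B| = 3·2 = 6;  |P| = 7
  → cardinalities differ; no bijection possible.

Answer: NOT A VALID PRODUCT — |P|=7 ≠ |A|·|B|=6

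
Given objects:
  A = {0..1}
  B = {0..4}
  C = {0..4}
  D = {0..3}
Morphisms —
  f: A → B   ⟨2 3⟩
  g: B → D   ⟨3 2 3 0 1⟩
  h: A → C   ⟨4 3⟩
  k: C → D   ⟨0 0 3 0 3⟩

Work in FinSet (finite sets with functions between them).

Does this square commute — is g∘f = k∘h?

Along f;g (path 1):
  0 f→2 g→3
  1 f→3 g→0
  ⟦path⟧₁ = ⟨3 0⟩
Along h;k (path 2):
  0 h→4 k→3
  1 h→3 k→0
  ⟦path⟧₂ = ⟨3 0⟩
Equal? same morphism ✓

Answer: COMMUTES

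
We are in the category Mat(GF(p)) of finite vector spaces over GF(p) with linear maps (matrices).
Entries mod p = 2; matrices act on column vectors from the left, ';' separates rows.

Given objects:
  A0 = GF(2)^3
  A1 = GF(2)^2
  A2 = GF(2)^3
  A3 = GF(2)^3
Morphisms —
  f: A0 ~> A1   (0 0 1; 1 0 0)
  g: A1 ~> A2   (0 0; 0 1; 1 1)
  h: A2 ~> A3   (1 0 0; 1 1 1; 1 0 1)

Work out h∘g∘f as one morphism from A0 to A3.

Answer: (0 0 0; 0 0 1; 1 0 1)

Work:
  e0=⟨1,0,0⟩ f~>⟨0,1⟩ g~>⟨0,1,1⟩ h~>⟨0,0,1⟩
  e1=⟨0,1,0⟩ f~>⟨0,0⟩ g~>⟨0,0,0⟩ h~>⟨0,0,0⟩
  e2=⟨0,0,1⟩ f~>⟨1,0⟩ g~>⟨0,0,1⟩ h~>⟨0,1,1⟩
result: (0 0 0; 0 0 1; 1 0 1)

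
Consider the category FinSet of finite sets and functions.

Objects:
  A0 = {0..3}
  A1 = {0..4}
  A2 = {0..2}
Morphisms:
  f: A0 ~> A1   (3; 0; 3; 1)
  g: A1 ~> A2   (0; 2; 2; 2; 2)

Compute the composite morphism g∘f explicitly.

Answer: (2; 0; 2; 2)

Work:
  0 f~>3 g~>2
  1 f~>0 g~>0
  2 f~>3 g~>2
  3 f~>1 g~>2
⟦path⟧: (2; 0; 2; 2)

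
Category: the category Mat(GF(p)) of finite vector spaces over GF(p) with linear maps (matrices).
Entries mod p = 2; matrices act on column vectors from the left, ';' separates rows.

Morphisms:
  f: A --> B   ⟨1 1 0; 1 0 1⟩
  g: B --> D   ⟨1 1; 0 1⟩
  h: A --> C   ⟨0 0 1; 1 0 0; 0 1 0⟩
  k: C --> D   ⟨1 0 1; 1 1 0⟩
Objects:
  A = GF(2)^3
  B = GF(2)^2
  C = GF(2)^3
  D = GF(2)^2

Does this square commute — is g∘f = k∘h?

Answer: COMMUTES

Derivation:
Along f;g (path 1):
  e0=(1,0,0) f-->(1,1) g-->(0,1)
  e1=(0,1,0) f-->(1,0) g-->(1,0)
  e2=(0,0,1) f-->(0,1) g-->(1,1)
  ⟦path⟧₁ = ⟨0 1 1; 1 0 1⟩
Along h;k (path 2):
  e0=(1,0,0) h-->(0,1,0) k-->(0,1)
  e1=(0,1,0) h-->(0,0,1) k-->(1,0)
  e2=(0,0,1) h-->(1,0,0) k-->(1,1)
  ⟦path⟧₂ = ⟨0 1 1; 1 0 1⟩
Equal? YES — commutes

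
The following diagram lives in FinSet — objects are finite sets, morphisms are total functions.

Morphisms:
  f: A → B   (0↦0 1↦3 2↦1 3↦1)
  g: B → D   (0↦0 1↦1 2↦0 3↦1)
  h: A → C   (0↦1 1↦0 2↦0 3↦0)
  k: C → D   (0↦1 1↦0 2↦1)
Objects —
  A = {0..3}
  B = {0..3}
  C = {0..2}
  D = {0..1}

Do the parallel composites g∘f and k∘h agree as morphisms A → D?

Path 1 = f;g:
  0 f→0 g→0
  1 f→3 g→1
  2 f→1 g→1
  3 f→1 g→1
  result₁ = (0↦0 1↦1 2↦1 3↦1)
Path 2 = h;k:
  0 h→1 k→0
  1 h→0 k→1
  2 h→0 k→1
  3 h→0 k→1
  result₂ = (0↦0 1↦1 2↦1 3↦1)
Equal? YES — commutes

Answer: COMMUTES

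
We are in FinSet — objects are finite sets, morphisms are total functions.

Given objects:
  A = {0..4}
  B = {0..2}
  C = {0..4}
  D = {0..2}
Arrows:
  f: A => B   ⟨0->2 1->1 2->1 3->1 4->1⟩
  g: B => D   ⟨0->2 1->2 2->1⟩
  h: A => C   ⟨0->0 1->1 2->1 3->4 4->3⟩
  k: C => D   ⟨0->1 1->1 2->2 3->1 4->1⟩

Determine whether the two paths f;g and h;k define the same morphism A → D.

1) trace f;g:
  0 f=>2 g=>1
  1 f=>1 g=>2
  2 f=>1 g=>2
  3 f=>1 g=>2
  4 f=>1 g=>2
  composite₁ = ⟨0->1 1->2 2->2 3->2 4->2⟩
2) trace h;k:
  0 h=>0 k=>1
  1 h=>1 k=>1
  2 h=>1 k=>1
  3 h=>4 k=>1
  4 h=>3 k=>1
  composite₂ = ⟨0->1 1->1 2->1 3->1 4->1⟩
Equal? differ; not commutative

Answer: DOES NOT COMMUTE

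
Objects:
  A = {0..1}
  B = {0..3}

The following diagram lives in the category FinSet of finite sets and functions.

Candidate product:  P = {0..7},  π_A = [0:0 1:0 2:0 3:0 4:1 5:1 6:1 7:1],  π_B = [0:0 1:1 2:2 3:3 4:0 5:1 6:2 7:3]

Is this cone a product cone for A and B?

|A|·|B| = 2·4 = 8;  |P| = 8
Check the pairing map k ↦ (π_A(k), π_B(k)):
  0 : (0,0)
  1 : (0,1)
  2 : (0,2)
  3 : (0,3)
  4 : (1,0)
  5 : (1,1)
  6 : (1,2)
  7 : (1,3)
distinct pairs in image: 8 / 8 needed
  → bijection onto A×B; projections well-typed.

Answer: VALID PRODUCT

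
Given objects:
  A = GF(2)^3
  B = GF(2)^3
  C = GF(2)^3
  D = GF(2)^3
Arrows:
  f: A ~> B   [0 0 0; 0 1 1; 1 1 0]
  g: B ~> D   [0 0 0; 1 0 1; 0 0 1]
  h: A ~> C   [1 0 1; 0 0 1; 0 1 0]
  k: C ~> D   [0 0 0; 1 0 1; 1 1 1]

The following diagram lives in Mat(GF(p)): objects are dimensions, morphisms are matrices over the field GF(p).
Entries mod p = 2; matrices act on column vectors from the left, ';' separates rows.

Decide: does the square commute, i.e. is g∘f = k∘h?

Path 1 = f;g:
  e0=(1,0,0) f~>(0,0,1) g~>(0,1,1)
  e1=(0,1,0) f~>(0,1,1) g~>(0,1,1)
  e2=(0,0,1) f~>(0,1,0) g~>(0,0,0)
  ⟦path⟧₁ = [0 0 0; 1 1 0; 1 1 0]
Path 2 = h;k:
  e0=(1,0,0) h~>(1,0,0) k~>(0,1,1)
  e1=(0,1,0) h~>(0,0,1) k~>(0,1,1)
  e2=(0,0,1) h~>(1,1,0) k~>(0,1,0)
  ⟦path⟧₂ = [0 0 0; 1 1 1; 1 1 0]
Equal? differ; not commutative

Answer: DOES NOT COMMUTE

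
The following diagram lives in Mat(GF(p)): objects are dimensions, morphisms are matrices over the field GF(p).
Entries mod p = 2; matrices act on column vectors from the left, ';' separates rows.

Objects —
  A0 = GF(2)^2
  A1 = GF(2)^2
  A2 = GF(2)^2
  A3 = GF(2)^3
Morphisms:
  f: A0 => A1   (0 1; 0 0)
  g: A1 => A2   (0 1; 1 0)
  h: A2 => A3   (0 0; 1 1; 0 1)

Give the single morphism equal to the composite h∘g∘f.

Answer: (0 0; 0 1; 0 1)

Derivation:
  e0=(1,0) f=>(0,0) g=>(0,0) h=>(0,0,0)
  e1=(0,1) f=>(1,0) g=>(0,1) h=>(0,1,1)
result: (0 0; 0 1; 0 1)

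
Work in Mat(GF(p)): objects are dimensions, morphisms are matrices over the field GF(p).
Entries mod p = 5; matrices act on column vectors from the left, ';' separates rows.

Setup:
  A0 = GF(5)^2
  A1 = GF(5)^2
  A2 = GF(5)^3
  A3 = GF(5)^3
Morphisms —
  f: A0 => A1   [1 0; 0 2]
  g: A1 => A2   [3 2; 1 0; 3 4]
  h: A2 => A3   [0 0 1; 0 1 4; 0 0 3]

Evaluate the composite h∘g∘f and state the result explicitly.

  e0=[1,0] f=>[1,0] g=>[3,1,3] h=>[3,3,4]
  e1=[0,1] f=>[0,2] g=>[4,0,3] h=>[3,2,4]
result: [3 3; 3 2; 4 4]

Answer: [3 3; 3 2; 4 4]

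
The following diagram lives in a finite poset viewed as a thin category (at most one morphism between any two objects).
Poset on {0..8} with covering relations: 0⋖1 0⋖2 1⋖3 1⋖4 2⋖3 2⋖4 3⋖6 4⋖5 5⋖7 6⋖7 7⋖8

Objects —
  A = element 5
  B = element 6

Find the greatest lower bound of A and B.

Lower bounds of A=5 and B=6: {0,1,2}
  maximal lower bounds 1 and 2 are incomparable: neither 1<=2 nor 2<=1
→ no greatest lower bound exists

Answer: NO MEET EXISTS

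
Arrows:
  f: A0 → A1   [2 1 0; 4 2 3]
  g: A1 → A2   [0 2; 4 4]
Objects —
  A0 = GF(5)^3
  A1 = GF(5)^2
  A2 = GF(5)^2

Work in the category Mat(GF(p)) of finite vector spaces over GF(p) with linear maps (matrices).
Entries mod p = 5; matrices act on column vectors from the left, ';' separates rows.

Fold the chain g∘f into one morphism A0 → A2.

  e0=(1,0,0) f→(2,4) g→(3,4)
  e1=(0,1,0) f→(1,2) g→(4,2)
  e2=(0,0,1) f→(0,3) g→(1,2)
⟦path⟧: [3 4 1; 4 2 2]

Answer: [3 4 1; 4 2 2]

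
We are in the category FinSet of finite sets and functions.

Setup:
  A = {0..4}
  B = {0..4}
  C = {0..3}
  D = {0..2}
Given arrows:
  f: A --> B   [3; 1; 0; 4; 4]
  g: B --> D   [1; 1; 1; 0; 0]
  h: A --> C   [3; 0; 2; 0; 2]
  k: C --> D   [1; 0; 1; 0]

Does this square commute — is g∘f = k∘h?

Along f;g (path 1):
  0 f-->3 g-->0
  1 f-->1 g-->1
  2 f-->0 g-->1
  3 f-->4 g-->0
  4 f-->4 g-->0
  composite₁ = [0; 1; 1; 0; 0]
Along h;k (path 2):
  0 h-->3 k-->0
  1 h-->0 k-->1
  2 h-->2 k-->1
  3 h-->0 k-->1
  4 h-->2 k-->1
  composite₂ = [0; 1; 1; 1; 1]
Equal? NO — does not commute

Answer: DOES NOT COMMUTE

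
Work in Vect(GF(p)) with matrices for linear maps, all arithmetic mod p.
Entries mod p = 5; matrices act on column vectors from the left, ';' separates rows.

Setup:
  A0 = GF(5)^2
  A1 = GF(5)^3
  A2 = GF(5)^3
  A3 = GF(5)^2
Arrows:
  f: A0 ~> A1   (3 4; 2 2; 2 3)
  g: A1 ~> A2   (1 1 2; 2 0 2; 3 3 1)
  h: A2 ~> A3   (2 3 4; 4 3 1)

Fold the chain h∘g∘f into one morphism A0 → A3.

Answer: (1 0; 3 1)

Work:
  e0=[1,0] f~>[3,2,2] g~>[4,0,2] h~>[1,3]
  e1=[0,1] f~>[4,2,3] g~>[2,4,1] h~>[0,1]
⟦path⟧: (1 0; 3 1)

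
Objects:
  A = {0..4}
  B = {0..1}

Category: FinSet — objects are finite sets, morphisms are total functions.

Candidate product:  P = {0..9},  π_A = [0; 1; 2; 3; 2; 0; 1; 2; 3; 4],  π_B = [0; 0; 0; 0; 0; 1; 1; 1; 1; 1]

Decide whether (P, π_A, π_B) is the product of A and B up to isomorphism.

|A|·|B| = 5·2 = 10;  |P| = 10
Check the pairing map k ↦ (π_A(k), π_B(k)):
  0 -> (0,0)
  1 -> (1,0)
  2 -> (2,0)
  3 -> (3,0)
  4 -> (2,0)  ✗ repeats pair of k=2
  5 -> (0,1)
  6 -> (1,1)
  7 -> (2,1)
  8 -> (3,1)
  9 -> (4,1)
distinct pairs in image: 9 / 10 needed
  → (2,0) hit at k=2 and k=4

Answer: NOT A VALID PRODUCT — duplicate pair at indices 2,4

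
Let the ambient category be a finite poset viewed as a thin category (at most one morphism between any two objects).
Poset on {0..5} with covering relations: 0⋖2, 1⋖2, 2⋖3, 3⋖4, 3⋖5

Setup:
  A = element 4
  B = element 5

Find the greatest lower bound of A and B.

Answer: A∧B = 3

Derivation:
Common predecessors of 4,5: {0,1,2,3}
  0 ≤ 3
  1 ≤ 3
  2 ≤ 3
  3 ≤ 3
glb = 3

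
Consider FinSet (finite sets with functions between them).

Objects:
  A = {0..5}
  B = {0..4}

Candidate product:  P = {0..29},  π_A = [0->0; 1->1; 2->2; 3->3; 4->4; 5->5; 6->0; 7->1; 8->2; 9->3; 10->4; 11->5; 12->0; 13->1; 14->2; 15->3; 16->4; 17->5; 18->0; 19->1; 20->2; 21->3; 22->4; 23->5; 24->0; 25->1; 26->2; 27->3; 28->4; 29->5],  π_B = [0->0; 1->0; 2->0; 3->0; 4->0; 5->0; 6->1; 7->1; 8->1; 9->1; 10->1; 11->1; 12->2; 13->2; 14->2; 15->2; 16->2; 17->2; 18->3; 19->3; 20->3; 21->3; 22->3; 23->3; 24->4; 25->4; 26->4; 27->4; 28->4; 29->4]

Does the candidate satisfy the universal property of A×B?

|A|·|B| = 6·5 = 30;  |P| = 30
Check the pairing map k ↦ (π_A(k), π_B(k)):
  0 -> (0,0)
  1 -> (1,0)
  2 -> (2,0)
  3 -> (3,0)
  4 -> (4,0)
  5 -> (5,0)
  6 -> (0,1)
  7 -> (1,1)
  8 -> (2,1)
  9 -> (3,1)
  10 -> (4,1)
  11 -> (5,1)
  12 -> (0,2)
  13 -> (1,2)
  14 -> (2,2)
  15 -> (3,2)
  16 -> (4,2)
  17 -> (5,2)
  18 -> (0,3)
  19 -> (1,3)
  20 -> (2,3)
  21 -> (3,3)
  22 -> (4,3)
  23 -> (5,3)
  24 -> (0,4)
  25 -> (1,4)
  26 -> (2,4)
  27 -> (3,4)
  28 -> (4,4)
  29 -> (5,4)
distinct pairs in image: 30 / 30 needed
  → bijection onto A×B; projections well-typed.

Answer: VALID PRODUCT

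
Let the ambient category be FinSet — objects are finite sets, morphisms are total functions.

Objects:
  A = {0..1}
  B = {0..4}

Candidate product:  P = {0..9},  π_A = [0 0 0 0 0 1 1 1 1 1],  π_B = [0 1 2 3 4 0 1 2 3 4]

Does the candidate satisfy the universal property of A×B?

Answer: VALID PRODUCT

Derivation:
|A|·|B| = 2·5 = 10;  |P| = 10
Check the pairing map k ↦ (π_A(k), π_B(k)):
  0 : (0,0)
  1 : (0,1)
  2 : (0,2)
  3 : (0,3)
  4 : (0,4)
  5 : (1,0)
  6 : (1,1)
  7 : (1,2)
  8 : (1,3)
  9 : (1,4)
distinct pairs in image: 10 / 10 needed
  → bijection onto A×B; projections well-typed.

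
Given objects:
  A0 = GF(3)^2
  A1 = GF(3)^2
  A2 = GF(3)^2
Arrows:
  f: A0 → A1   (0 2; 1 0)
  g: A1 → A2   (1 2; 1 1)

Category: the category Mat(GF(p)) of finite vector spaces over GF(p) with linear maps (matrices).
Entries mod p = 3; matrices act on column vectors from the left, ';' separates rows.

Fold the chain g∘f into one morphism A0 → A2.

Answer: (2 2; 1 2)

Derivation:
  e0=⟨1,0⟩ f→⟨0,1⟩ g→⟨2,1⟩
  e1=⟨0,1⟩ f→⟨2,0⟩ g→⟨2,2⟩
result: (2 2; 1 2)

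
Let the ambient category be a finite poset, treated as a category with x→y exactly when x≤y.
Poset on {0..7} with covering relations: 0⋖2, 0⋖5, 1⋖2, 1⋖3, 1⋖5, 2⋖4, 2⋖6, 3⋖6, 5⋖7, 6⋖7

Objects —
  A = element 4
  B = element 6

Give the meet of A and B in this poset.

Lower bounds of A=4 and B=6: {0,1,2}
  0 ≤ 2
  1 ≤ 2
  2 ≤ 2
glb = 2

Answer: A∧B = 2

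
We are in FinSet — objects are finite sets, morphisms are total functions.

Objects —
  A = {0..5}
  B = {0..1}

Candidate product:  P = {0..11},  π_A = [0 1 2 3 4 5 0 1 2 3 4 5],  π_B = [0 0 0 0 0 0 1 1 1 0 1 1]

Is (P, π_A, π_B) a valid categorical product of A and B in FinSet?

Answer: NOT A VALID PRODUCT — duplicate pair at indices 3,9

Work:
|A|·|B| = 6·2 = 12;  |P| = 12
Check the pairing map k ↦ (π_A(k), π_B(k)):
  0 : (0,0)
  1 : (1,0)
  2 : (2,0)
  3 : (3,0)
  4 : (4,0)
  5 : (5,0)
  6 : (0,1)
  7 : (1,1)
  8 : (2,1)
  9 : (3,0)  ✗ repeats pair of k=3
  10 : (4,1)
  11 : (5,1)
distinct pairs in image: 11 / 12 needed
  → (3,0) hit at k=3 and k=9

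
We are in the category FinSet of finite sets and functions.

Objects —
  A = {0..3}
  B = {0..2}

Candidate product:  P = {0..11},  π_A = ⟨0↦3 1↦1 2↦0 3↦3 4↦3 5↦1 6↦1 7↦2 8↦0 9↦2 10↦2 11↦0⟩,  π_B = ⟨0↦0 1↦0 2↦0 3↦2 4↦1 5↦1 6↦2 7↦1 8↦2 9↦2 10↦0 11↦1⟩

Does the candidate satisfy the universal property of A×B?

Answer: VALID PRODUCT

Trace:
|A|·|B| = 4·3 = 12;  |P| = 12
Check the pairing map k ↦ (π_A(k), π_B(k)):
  0 ↦ (3,0)
  1 ↦ (1,0)
  2 ↦ (0,0)
  3 ↦ (3,2)
  4 ↦ (3,1)
  5 ↦ (1,1)
  6 ↦ (1,2)
  7 ↦ (2,1)
  8 ↦ (0,2)
  9 ↦ (2,2)
  10 ↦ (2,0)
  11 ↦ (0,1)
distinct pairs in image: 12 / 12 needed
  → bijection onto A×B; projections well-typed.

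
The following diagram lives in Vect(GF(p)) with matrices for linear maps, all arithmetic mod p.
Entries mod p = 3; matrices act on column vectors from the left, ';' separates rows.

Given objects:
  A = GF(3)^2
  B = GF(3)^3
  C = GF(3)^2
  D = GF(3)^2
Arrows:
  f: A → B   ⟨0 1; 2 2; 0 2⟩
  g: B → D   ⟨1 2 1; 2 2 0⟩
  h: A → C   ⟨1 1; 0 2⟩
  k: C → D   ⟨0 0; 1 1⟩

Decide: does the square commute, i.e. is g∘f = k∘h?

Answer: DOES NOT COMMUTE

Trace:
Path 1 = f;g:
  e0=[1,0] f→[0,2,0] g→[1,1]
  e1=[0,1] f→[1,2,2] g→[1,0]
  ⟦path⟧₁ = ⟨1 1; 1 0⟩
Path 2 = h;k:
  e0=[1,0] h→[1,0] k→[0,1]
  e1=[0,1] h→[1,2] k→[0,0]
  ⟦path⟧₂ = ⟨0 0; 1 0⟩
Equal? differ; not commutative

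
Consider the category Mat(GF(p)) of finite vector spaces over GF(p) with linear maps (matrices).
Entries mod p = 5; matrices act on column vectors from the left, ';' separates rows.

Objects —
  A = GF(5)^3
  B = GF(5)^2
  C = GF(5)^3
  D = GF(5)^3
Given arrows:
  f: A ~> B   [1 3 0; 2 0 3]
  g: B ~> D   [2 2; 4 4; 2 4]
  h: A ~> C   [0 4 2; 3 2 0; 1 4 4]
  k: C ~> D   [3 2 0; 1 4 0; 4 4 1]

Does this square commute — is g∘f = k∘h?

Answer: DOES NOT COMMUTE

Work:
Along f;g (path 1):
  e0=(1,0,0) f~>(1,2) g~>(1,2,0)
  e1=(0,1,0) f~>(3,0) g~>(1,2,1)
  e2=(0,0,1) f~>(0,3) g~>(1,2,2)
  composite₁ = [1 1 1; 2 2 2; 0 1 2]
Along h;k (path 2):
  e0=(1,0,0) h~>(0,3,1) k~>(1,2,3)
  e1=(0,1,0) h~>(4,2,4) k~>(1,2,3)
  e2=(0,0,1) h~>(2,0,4) k~>(1,2,2)
  composite₂ = [1 1 1; 2 2 2; 3 3 2]
Equal? differ; not commutative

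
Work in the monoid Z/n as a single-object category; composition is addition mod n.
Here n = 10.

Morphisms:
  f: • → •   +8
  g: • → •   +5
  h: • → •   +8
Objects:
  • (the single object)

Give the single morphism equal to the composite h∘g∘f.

  0 +8≡8 +5≡3 +8≡1  (mod 10)
⟦path⟧: +1

Answer: +1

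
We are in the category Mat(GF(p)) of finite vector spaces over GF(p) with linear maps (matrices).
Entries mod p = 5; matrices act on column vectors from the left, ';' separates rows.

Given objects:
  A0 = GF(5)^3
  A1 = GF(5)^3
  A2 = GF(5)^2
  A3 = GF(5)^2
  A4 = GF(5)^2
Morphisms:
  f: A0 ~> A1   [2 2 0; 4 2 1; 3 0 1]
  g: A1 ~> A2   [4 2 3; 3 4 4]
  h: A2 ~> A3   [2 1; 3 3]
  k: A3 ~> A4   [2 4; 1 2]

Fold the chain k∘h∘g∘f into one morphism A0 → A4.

Answer: [1 3 2; 3 4 1]

Trace:
  e0=(1,0,0) f~>(2,4,3) g~>(0,4) h~>(4,2) k~>(1,3)
  e1=(0,1,0) f~>(2,2,0) g~>(2,4) h~>(3,3) k~>(3,4)
  e2=(0,0,1) f~>(0,1,1) g~>(0,3) h~>(3,4) k~>(2,1)
⟦path⟧: [1 3 2; 3 4 1]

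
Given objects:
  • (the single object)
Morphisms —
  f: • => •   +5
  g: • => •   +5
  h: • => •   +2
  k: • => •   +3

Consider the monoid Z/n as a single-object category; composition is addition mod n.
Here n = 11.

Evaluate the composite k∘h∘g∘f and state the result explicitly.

  0 +5≡5 +5≡10 +2≡1 +3≡4  (mod 11)
composite: +4

Answer: +4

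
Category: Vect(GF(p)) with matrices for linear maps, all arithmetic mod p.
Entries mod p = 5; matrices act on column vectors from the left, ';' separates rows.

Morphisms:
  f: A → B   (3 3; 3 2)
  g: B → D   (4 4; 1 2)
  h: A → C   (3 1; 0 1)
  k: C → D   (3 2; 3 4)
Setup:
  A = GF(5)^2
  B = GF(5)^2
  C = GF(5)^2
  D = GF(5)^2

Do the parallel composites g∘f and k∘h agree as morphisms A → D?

Answer: COMMUTES

Work:
1) trace f;g:
  e0=(1,0) f→(3,3) g→(4,4)
  e1=(0,1) f→(3,2) g→(0,2)
  ⟦path⟧₁ = (4 0; 4 2)
2) trace h;k:
  e0=(1,0) h→(3,0) k→(4,4)
  e1=(0,1) h→(1,1) k→(0,2)
  ⟦path⟧₂ = (4 0; 4 2)
Equal? YES — commutes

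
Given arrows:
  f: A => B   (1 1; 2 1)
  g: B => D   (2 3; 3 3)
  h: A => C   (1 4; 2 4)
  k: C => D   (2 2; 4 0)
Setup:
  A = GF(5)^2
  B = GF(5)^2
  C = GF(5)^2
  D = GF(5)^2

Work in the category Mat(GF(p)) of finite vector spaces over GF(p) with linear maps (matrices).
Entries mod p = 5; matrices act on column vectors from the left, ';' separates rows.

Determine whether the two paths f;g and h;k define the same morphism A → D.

Path 1 = f;g:
  e0=(1,0) f=>(1,2) g=>(3,4)
  e1=(0,1) f=>(1,1) g=>(0,1)
  result₁ = (3 0; 4 1)
Path 2 = h;k:
  e0=(1,0) h=>(1,2) k=>(1,4)
  e1=(0,1) h=>(4,4) k=>(1,1)
  result₂ = (1 1; 4 1)
Equal? NO — does not commute

Answer: DOES NOT COMMUTE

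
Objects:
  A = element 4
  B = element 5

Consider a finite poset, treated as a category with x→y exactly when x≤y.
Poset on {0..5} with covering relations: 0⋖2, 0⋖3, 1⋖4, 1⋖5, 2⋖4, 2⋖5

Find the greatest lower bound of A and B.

Common predecessors of 4,5: {0,1,2}
  maximal lower bounds 1 and 2 are incomparable: neither 1⊑2 nor 2⊑1
→ no greatest lower bound exists

Answer: NO MEET EXISTS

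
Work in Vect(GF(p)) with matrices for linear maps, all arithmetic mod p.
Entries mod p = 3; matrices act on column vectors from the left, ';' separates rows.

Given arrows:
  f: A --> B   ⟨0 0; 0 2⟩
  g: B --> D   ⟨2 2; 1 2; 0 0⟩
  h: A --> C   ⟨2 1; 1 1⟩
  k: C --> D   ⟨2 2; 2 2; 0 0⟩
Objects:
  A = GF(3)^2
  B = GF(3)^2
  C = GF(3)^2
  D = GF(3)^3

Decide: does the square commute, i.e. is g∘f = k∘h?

Path 1 = f;g:
  e0=(1,0) f-->(0,0) g-->(0,0,0)
  e1=(0,1) f-->(0,2) g-->(1,1,0)
  result₁ = ⟨0 1; 0 1; 0 0⟩
Path 2 = h;k:
  e0=(1,0) h-->(2,1) k-->(0,0,0)
  e1=(0,1) h-->(1,1) k-->(1,1,0)
  result₂ = ⟨0 1; 0 1; 0 0⟩
Equal? YES — commutes

Answer: COMMUTES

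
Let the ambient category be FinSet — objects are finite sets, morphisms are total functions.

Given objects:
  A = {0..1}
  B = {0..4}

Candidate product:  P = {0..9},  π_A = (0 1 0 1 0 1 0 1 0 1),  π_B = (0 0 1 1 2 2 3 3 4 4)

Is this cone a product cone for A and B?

Answer: VALID PRODUCT

Derivation:
|A|·|B| = 2·5 = 10;  |P| = 10
Check the pairing map k ↦ (π_A(k), π_B(k)):
  0 : (0,0)
  1 : (1,0)
  2 : (0,1)
  3 : (1,1)
  4 : (0,2)
  5 : (1,2)
  6 : (0,3)
  7 : (1,3)
  8 : (0,4)
  9 : (1,4)
distinct pairs in image: 10 / 10 needed
  → bijection onto A×B; projections well-typed.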